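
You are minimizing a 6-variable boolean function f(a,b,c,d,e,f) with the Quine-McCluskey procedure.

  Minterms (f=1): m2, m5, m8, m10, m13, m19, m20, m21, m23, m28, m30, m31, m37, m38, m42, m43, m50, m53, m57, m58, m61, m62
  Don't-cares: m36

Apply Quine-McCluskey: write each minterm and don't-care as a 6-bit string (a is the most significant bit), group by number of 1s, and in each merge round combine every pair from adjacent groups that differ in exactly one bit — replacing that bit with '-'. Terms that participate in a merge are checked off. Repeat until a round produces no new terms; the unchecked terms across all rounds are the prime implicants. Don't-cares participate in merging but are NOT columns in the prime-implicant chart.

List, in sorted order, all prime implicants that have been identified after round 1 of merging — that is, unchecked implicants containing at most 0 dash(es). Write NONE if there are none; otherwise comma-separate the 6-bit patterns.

size-2^0 implicants → 000010(✓)  000101(✓)  001000(✓)  001010(✓)  001101(✓)  010011(✓)  010100(✓)  010101(✓)  010111(✓)  011100(✓)  011110(✓)  011111(✓)  100100(✓)  100101(✓)  100110(✓)  101010(✓)  101011(✓)  110010(✓)  110101(✓)  111001(✓)  111010(✓)  111101(✓)  111110(✓)
size-2^1 implicants → -00101(✓)  -01010  -10101(✓)  -11110  0-0101(✓)  00-010  00-101  0010-0  01-100  01-111  010-11  0101-1  01010-  0111-0  01111-  1-0101(✓)  1-1010  1001-0  10010-  10101-  11-010  11-101  111-01  111-10
size-2^2 implicants → --0101
Unchecked terms (primes): --0101, -01010, -11110, 00-010, 00-101, 0010-0, 01-100, 01-111, 010-11, 0101-1, 01010-, 0111-0, 01111-, 1-1010, 1001-0, 10010-, 10101-, 11-010, 11-101, 111-01, 111-10

NONE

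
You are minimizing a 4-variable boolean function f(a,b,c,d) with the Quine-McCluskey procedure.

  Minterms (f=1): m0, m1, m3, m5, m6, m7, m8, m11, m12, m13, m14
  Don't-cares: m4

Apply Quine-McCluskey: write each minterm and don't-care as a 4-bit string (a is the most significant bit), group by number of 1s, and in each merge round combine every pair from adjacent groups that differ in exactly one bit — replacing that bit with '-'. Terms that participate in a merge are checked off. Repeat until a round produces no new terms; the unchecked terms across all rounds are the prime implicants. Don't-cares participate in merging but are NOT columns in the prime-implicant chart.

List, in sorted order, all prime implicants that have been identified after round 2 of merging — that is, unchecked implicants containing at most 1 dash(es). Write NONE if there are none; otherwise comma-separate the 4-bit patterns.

-011

[col 0] 0000*, 0001*, 0011*, 0100*, 0101*, 0110*, 0111*, 1000*, 1011*, 1100*, 1101*, 1110*
[col 1] -000*, -011, -100*, -101*, -110*, 0-00*, 0-01*, 0-11*, 00-1*, 000-*, 01-0*, 01-1*, 010-*, 011-*, 1-00*, 11-0*, 110-*
[col 2] --00, -1-0, -10-, 0--1, 0-0-, 01--
Prime implicants: --00, -011, -1-0, -10-, 0--1, 0-0-, 01--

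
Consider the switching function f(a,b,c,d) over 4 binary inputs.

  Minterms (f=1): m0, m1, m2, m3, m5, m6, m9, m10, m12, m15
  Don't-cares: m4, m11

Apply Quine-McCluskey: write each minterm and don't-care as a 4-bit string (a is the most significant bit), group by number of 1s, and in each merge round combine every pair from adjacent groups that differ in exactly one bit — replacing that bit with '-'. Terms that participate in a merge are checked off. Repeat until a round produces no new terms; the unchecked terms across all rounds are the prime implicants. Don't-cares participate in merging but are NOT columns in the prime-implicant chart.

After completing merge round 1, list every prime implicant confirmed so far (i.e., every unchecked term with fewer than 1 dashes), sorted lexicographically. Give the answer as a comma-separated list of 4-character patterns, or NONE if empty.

NONE

[col 0] 0000*, 0001*, 0010*, 0011*, 0100*, 0101*, 0110*, 1001*, 1010*, 1011*, 1100*, 1111*
[col 1] -001*, -010*, -011*, -100, 0-00*, 0-01*, 0-10*, 00-0*, 00-1*, 000-*, 001-*, 01-0*, 010-*, 1-11, 10-1*, 101-*
[col 2] -0-1, -01-, 0--0, 0-0-, 00--
Prime implicants: -0-1, -01-, -100, 0--0, 0-0-, 00--, 1-11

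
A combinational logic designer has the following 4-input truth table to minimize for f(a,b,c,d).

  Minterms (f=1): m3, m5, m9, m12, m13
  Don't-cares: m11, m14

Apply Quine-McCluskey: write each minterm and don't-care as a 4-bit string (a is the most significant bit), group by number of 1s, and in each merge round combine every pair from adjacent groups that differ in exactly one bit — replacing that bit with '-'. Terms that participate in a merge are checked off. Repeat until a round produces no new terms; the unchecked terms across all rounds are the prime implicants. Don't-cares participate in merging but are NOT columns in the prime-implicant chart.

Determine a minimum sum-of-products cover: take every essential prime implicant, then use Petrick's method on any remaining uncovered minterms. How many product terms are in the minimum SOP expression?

Round 0: 0011✓ 0101✓ 1001✓ 1011✓ 1100✓ 1101✓ 1110✓
Round 1: -011 -101 1-01 10-1 11-0 110-
PIs = {-011, -101, 1-01, 10-1, 11-0, 110-}
Coverage chart:
  m3: -011 ←essential
  m5: -101 ←essential
  m9: 1-01,10-1
  m12: 11-0,110-
  m13: -101,1-01,110-
Essential: -011, -101
Petrick residual → 1-01, 11-0
Min cover (4 terms): b'cd + bc'd + ac'd + abd'

4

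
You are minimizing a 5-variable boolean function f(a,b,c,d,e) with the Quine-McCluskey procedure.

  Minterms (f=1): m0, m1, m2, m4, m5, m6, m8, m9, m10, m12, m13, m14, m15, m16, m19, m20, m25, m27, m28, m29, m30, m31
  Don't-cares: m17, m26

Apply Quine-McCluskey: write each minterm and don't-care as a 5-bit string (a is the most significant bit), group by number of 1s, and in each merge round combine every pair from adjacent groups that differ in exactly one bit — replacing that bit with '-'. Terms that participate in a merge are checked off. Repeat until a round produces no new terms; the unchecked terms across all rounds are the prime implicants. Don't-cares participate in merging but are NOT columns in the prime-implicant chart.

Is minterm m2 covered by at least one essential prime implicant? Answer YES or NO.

Round 0: 00000✓ 00001✓ 00010✓ 00100✓ 00101✓ 00110✓ 01000✓ 01001✓ 01010✓ 01100✓ 01101✓ 01110✓ 01111✓ 10000✓ 10001✓ 10011✓ 10100✓ 11001✓ 11010✓ 11011✓ 11100✓ 11101✓ 11110✓ 11111✓
Round 1: -0000✓ -0001✓ -0100✓ -1001✓ -1010✓ -1100✓ -1101✓ -1110✓ -1111✓ 0-000✓ 0-001✓ 0-010✓ 0-100✓ 0-101✓ 0-110✓ 00-00✓ 00-01✓ 00-10✓ 000-0✓ 0000-✓ 001-0✓ 0010-✓ 01-00✓ 01-01✓ 01-10✓ 010-0✓ 0100-✓ 011-0✓ 011-1✓ 0110-✓ 0111-✓ 1-001✓ 1-011✓ 1-100✓ 10-00✓ 100-1✓ 1000-✓ 11-01✓ 11-10✓ 11-11✓ 110-1✓ 1101-✓ 111-0✓ 111-1✓ 1110-✓ 1111-✓
Round 2: --001 --100 -0-00 -000- -1-01 -1-10 -11-0✓ -11-1✓ -110-✓ -111-✓ 0--00✓ 0--01✓ 0--10✓ 0-0-0✓ 0-00-✓ 0-1-0✓ 0-10-✓ 00--0✓ 00-0-✓ 01--0✓ 01-0-✓ 011--✓ 1-0-1 11--1 11-1- 111--✓
Round 3: -11-- 0---0 0--0-
PIs = {--001, --100, -0-00, -000-, -1-01, -1-10, -11--, 0---0, 0--0-, 1-0-1, 11--1, 11-1-}
Coverage chart:
  m0: -0-00,-000-,0---0,0--0-
  m1: --001,-000-,0--0-
  m2: 0---0 ←essential
  m4: --100,-0-00,0---0,0--0-
  m5: 0--0- ←essential
  m6: 0---0 ←essential
  m8: 0---0,0--0-
  m9: --001,-1-01,0--0-
  m10: -1-10,0---0
  m12: --100,-11--,0---0,0--0-
  m13: -1-01,-11--,0--0-
  m14: -1-10,-11--,0---0
  m15: -11-- ←essential
  m16: -0-00,-000-
  m19: 1-0-1 ←essential
  m20: --100,-0-00
  m25: --001,-1-01,1-0-1,11--1
  m27: 1-0-1,11--1,11-1-
  m28: --100,-11--
  m29: -1-01,-11--,11--1
  m30: -1-10,-11--,11-1-
  m31: -11--,11--1,11-1-
Essential: -11--, 0---0, 0--0-, 1-0-1

YES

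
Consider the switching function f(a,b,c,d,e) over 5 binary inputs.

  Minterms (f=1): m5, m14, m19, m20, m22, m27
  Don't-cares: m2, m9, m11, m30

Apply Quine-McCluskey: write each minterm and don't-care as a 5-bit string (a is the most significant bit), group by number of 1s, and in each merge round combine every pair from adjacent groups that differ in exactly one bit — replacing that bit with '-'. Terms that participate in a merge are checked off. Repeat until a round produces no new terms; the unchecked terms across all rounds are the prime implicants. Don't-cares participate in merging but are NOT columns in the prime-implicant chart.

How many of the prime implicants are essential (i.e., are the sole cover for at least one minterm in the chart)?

size-2^0 implicants → 00010  00101  01001(✓)  01011(✓)  01110(✓)  10011(✓)  10100(✓)  10110(✓)  11011(✓)  11110(✓)
size-2^1 implicants → -1011  -1110  010-1  1-011  1-110  101-0
Unchecked terms (primes): -1011, -1110, 00010, 00101, 010-1, 1-011, 1-110, 101-0
Minterm coverage:
  m5 ⊆ 00101 [E]
  m14 ⊆ -1110 [E]
  m19 ⊆ 1-011 [E]
  m20 ⊆ 101-0 [E]
  m22 ⊆ 1-110,101-0
  m27 ⊆ -1011,1-011
E = {-1110, 00101, 1-011, 101-0}

4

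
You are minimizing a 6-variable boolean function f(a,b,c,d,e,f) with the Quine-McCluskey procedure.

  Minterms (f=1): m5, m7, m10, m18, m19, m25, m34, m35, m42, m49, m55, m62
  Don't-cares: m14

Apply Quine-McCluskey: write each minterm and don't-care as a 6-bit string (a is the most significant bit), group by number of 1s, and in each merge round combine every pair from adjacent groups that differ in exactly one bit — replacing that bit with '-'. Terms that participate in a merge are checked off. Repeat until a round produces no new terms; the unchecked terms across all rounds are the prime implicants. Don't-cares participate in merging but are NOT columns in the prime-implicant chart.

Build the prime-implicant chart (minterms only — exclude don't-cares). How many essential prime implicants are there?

7

size-2^0 implicants → 000101(✓)  000111(✓)  001010(✓)  001110(✓)  010010(✓)  010011(✓)  011001  100010(✓)  100011(✓)  101010(✓)  110001  110111  111110
size-2^1 implicants → -01010  0001-1  001-10  01001-  10-010  10001-
Unchecked terms (primes): -01010, 0001-1, 001-10, 01001-, 011001, 10-010, 10001-, 110001, 110111, 111110
Minterm coverage:
  m5 ⊆ 0001-1 [E]
  m7 ⊆ 0001-1 [E]
  m10 ⊆ -01010,001-10
  m18 ⊆ 01001- [E]
  m19 ⊆ 01001- [E]
  m25 ⊆ 011001 [E]
  m34 ⊆ 10-010,10001-
  m35 ⊆ 10001- [E]
  m42 ⊆ -01010,10-010
  m49 ⊆ 110001 [E]
  m55 ⊆ 110111 [E]
  m62 ⊆ 111110 [E]
E = {0001-1, 01001-, 011001, 10001-, 110001, 110111, 111110}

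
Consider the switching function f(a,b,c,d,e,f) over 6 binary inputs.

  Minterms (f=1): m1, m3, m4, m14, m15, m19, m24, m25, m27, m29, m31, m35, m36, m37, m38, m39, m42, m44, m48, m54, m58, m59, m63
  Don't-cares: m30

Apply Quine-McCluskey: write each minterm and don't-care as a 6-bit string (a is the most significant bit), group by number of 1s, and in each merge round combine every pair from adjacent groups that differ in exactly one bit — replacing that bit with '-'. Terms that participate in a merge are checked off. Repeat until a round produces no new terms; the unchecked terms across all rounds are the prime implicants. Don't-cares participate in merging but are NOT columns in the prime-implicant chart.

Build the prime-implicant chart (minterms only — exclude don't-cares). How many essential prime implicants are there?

11

[col 0] 000001*, 000011*, 000100*, 001110*, 001111*, 010011*, 011000*, 011001*, 011011*, 011101*, 011110*, 011111*, 100011*, 100100*, 100101*, 100110*, 100111*, 101010*, 101100*, 110000, 110110*, 111010*, 111011*, 111111*
[col 1] -00011, -00100, -11011*, -11111*, 0-0011, 0-1110*, 0-1111*, 0000-1, 00111-*, 01-011, 011-01*, 011-11*, 0110-1*, 01100-, 0111-1*, 01111-*, 1-0110, 1-1010, 10-100, 100-11, 1001-0*, 1001-1*, 10010-*, 10011-*, 111-11*, 11101-
[col 2] -11-11, 0-111-, 011--1, 1001--
Prime implicants: -00011, -00100, -11-11, 0-0011, 0-111-, 0000-1, 01-011, 011--1, 01100-, 1-0110, 1-1010, 10-100, 100-11, 1001--, 110000, 11101-
PI chart (minterm → PIs covering it):
  1 | 0000-1  (sole → essential)
  3 | -00011,0-0011,0000-1
  4 | -00100  (sole → essential)
  14 | 0-111-  (sole → essential)
  15 | 0-111-  (sole → essential)
  19 | 0-0011,01-011
  24 | 01100-  (sole → essential)
  25 | 011--1,01100-
  27 | -11-11,01-011,011--1
  29 | 011--1  (sole → essential)
  31 | -11-11,0-111-,011--1
  35 | -00011,100-11
  36 | -00100,10-100,1001--
  37 | 1001--  (sole → essential)
  38 | 1-0110,1001--
  39 | 100-11,1001--
  42 | 1-1010  (sole → essential)
  44 | 10-100  (sole → essential)
  48 | 110000  (sole → essential)
  54 | 1-0110  (sole → essential)
  58 | 1-1010,11101-
  59 | -11-11,11101-
  63 | -11-11  (sole → essential)
Essential prime implicants: -00100, -11-11, 0-111-, 0000-1, 011--1, 01100-, 1-0110, 1-1010, 10-100, 1001--, 110000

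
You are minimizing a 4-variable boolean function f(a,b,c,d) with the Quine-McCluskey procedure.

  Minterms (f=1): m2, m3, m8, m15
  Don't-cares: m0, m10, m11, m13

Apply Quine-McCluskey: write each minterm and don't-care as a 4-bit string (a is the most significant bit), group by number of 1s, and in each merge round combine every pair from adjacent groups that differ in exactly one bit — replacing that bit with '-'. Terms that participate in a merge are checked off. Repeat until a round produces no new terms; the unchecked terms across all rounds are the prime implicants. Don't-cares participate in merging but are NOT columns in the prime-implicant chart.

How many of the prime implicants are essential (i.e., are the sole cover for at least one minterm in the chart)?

size-2^0 implicants → 0000(✓)  0010(✓)  0011(✓)  1000(✓)  1010(✓)  1011(✓)  1101(✓)  1111(✓)
size-2^1 implicants → -000(✓)  -010(✓)  -011(✓)  00-0(✓)  001-(✓)  1-11  10-0(✓)  101-(✓)  11-1
size-2^2 implicants → -0-0  -01-
Unchecked terms (primes): -0-0, -01-, 1-11, 11-1
Minterm coverage:
  m2 ⊆ -0-0,-01-
  m3 ⊆ -01- [E]
  m8 ⊆ -0-0 [E]
  m15 ⊆ 1-11,11-1
E = {-0-0, -01-}

2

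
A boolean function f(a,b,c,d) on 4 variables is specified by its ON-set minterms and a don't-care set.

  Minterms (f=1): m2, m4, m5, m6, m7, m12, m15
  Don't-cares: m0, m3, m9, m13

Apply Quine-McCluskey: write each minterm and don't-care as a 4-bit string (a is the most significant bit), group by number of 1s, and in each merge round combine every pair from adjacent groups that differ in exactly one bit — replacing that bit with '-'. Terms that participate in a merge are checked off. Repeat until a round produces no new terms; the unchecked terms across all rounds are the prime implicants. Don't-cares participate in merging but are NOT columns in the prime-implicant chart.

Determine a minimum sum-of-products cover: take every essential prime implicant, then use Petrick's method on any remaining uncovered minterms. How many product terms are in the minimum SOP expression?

Round 0: 0000✓ 0010✓ 0011✓ 0100✓ 0101✓ 0110✓ 0111✓ 1001✓ 1100✓ 1101✓ 1111✓
Round 1: -100✓ -101✓ -111✓ 0-00✓ 0-10✓ 0-11✓ 00-0✓ 001-✓ 01-0✓ 01-1✓ 010-✓ 011-✓ 1-01 11-1✓ 110-✓
Round 2: -1-1 -10- 0--0 0-1- 01--
PIs = {-1-1, -10-, 0--0, 0-1-, 01--, 1-01}
Coverage chart:
  m2: 0--0,0-1-
  m4: -10-,0--0,01--
  m5: -1-1,-10-,01--
  m6: 0--0,0-1-,01--
  m7: -1-1,0-1-,01--
  m12: -10- ←essential
  m15: -1-1 ←essential
Essential: -1-1, -10-
Petrick residual → 0--0
Min cover (3 terms): bd + bc' + a'd'

3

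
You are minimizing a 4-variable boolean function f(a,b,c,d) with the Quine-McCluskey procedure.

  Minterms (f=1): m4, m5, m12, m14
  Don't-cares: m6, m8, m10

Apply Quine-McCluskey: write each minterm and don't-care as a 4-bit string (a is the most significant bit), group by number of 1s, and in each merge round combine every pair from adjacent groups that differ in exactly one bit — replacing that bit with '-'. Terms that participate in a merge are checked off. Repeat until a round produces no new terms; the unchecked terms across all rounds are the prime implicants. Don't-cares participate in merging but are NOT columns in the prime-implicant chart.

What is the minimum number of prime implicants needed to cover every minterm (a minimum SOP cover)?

[col 0] 0100*, 0101*, 0110*, 1000*, 1010*, 1100*, 1110*
[col 1] -100*, -110*, 01-0*, 010-, 1-00*, 1-10*, 10-0*, 11-0*
[col 2] -1-0, 1--0
Prime implicants: -1-0, 010-, 1--0
PI chart (minterm → PIs covering it):
  4 | -1-0,010-
  5 | 010-  (sole → essential)
  12 | -1-0,1--0
  14 | -1-0,1--0
Essential prime implicants: 010-
Petrick residual → -1-0
Minimum SOP uses 2 PIs: bd' + a'bc'

2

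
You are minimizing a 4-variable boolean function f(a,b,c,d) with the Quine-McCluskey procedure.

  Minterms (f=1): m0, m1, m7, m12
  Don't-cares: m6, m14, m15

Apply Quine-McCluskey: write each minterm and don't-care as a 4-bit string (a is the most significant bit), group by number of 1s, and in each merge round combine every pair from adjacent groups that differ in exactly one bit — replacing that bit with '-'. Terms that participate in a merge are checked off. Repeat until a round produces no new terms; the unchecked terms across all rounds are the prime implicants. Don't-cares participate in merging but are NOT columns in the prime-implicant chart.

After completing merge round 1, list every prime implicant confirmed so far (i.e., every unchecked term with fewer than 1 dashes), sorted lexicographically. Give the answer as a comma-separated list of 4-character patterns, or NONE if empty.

Round 0: 0000✓ 0001✓ 0110✓ 0111✓ 1100✓ 1110✓ 1111✓
Round 1: -110✓ -111✓ 000- 011-✓ 11-0 111-✓
Round 2: -11-
PIs = {-11-, 000-, 11-0}

NONE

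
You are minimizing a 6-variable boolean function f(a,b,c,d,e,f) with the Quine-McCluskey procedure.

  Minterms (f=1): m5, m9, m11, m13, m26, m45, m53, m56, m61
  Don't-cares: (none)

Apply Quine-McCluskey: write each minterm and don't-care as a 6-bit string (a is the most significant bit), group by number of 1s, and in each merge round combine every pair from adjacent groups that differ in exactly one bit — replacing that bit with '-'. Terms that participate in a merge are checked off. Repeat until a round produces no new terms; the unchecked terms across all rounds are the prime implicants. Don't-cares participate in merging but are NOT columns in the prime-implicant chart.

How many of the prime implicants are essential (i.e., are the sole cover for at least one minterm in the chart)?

size-2^0 implicants → 000101(✓)  001001(✓)  001011(✓)  001101(✓)  011010  101101(✓)  110101(✓)  111000  111101(✓)
size-2^1 implicants → -01101  00-101  001-01  0010-1  1-1101  11-101
Unchecked terms (primes): -01101, 00-101, 001-01, 0010-1, 011010, 1-1101, 11-101, 111000
Minterm coverage:
  m5 ⊆ 00-101 [E]
  m9 ⊆ 001-01,0010-1
  m11 ⊆ 0010-1 [E]
  m13 ⊆ -01101,00-101,001-01
  m26 ⊆ 011010 [E]
  m45 ⊆ -01101,1-1101
  m53 ⊆ 11-101 [E]
  m56 ⊆ 111000 [E]
  m61 ⊆ 1-1101,11-101
E = {00-101, 0010-1, 011010, 11-101, 111000}

5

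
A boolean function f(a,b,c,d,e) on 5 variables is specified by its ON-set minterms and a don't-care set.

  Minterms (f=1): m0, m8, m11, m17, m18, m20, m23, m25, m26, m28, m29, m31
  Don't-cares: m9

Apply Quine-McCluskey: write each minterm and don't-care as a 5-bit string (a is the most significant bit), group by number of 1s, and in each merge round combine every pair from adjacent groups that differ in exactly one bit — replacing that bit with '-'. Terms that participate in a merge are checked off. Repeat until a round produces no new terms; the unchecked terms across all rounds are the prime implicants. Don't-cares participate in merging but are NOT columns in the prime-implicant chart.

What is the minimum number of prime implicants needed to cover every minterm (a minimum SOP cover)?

size-2^0 implicants → 00000(✓)  01000(✓)  01001(✓)  01011(✓)  10001(✓)  10010(✓)  10100(✓)  10111(✓)  11001(✓)  11010(✓)  11100(✓)  11101(✓)  11111(✓)
size-2^1 implicants → -1001  0-000  010-1  0100-  1-001  1-010  1-100  1-111  11-01  111-1  1110-
Unchecked terms (primes): -1001, 0-000, 010-1, 0100-, 1-001, 1-010, 1-100, 1-111, 11-01, 111-1, 1110-
Minterm coverage:
  m0 ⊆ 0-000 [E]
  m8 ⊆ 0-000,0100-
  m11 ⊆ 010-1 [E]
  m17 ⊆ 1-001 [E]
  m18 ⊆ 1-010 [E]
  m20 ⊆ 1-100 [E]
  m23 ⊆ 1-111 [E]
  m25 ⊆ -1001,1-001,11-01
  m26 ⊆ 1-010 [E]
  m28 ⊆ 1-100,1110-
  m29 ⊆ 11-01,111-1,1110-
  m31 ⊆ 1-111,111-1
E = {0-000, 010-1, 1-001, 1-010, 1-100, 1-111}
Petrick residual → 11-01
Cover = a'c'd'e' + a'bc'e + ac'd'e + ac'de' + acd'e' + acde + abd'e  |cover|=7

7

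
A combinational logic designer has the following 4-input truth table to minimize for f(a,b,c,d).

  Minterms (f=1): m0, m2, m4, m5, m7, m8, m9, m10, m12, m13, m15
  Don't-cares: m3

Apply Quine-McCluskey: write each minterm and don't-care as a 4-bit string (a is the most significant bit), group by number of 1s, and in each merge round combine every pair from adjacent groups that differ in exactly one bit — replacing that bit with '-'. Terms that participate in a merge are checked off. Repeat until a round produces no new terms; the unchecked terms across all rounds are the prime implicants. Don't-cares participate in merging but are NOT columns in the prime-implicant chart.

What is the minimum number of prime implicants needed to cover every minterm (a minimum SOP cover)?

4

size-2^0 implicants → 0000(✓)  0010(✓)  0011(✓)  0100(✓)  0101(✓)  0111(✓)  1000(✓)  1001(✓)  1010(✓)  1100(✓)  1101(✓)  1111(✓)
size-2^1 implicants → -000(✓)  -010(✓)  -100(✓)  -101(✓)  -111(✓)  0-00(✓)  0-11  00-0(✓)  001-  01-1(✓)  010-(✓)  1-00(✓)  1-01(✓)  10-0(✓)  100-(✓)  11-1(✓)  110-(✓)
size-2^2 implicants → --00  -0-0  -1-1  -10-  1-0-
Unchecked terms (primes): --00, -0-0, -1-1, -10-, 0-11, 001-, 1-0-
Minterm coverage:
  m0 ⊆ --00,-0-0
  m2 ⊆ -0-0,001-
  m4 ⊆ --00,-10-
  m5 ⊆ -1-1,-10-
  m7 ⊆ -1-1,0-11
  m8 ⊆ --00,-0-0,1-0-
  m9 ⊆ 1-0- [E]
  m10 ⊆ -0-0 [E]
  m12 ⊆ --00,-10-,1-0-
  m13 ⊆ -1-1,-10-,1-0-
  m15 ⊆ -1-1 [E]
E = {-0-0, -1-1, 1-0-}
Petrick residual → --00
Cover = c'd' + b'd' + bd + ac'  |cover|=4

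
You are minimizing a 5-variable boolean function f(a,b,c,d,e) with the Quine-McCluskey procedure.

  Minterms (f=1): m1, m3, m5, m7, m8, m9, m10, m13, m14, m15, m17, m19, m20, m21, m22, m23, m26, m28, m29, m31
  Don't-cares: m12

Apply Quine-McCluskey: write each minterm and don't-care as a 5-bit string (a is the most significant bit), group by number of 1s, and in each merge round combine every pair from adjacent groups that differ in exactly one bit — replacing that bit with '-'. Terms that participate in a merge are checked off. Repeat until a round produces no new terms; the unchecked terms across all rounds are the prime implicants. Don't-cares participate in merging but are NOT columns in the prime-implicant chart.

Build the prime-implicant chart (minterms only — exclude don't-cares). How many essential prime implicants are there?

4

Round 0: 00001✓ 00011✓ 00101✓ 00111✓ 01000✓ 01001✓ 01010✓ 01100✓ 01101✓ 01110✓ 01111✓ 10001✓ 10011✓ 10100✓ 10101✓ 10110✓ 10111✓ 11010✓ 11100✓ 11101✓ 11111✓
Round 1: -0001✓ -0011✓ -0101✓ -0111✓ -1010 -1100✓ -1101✓ -1111✓ 0-001✓ 0-101✓ 0-111✓ 00-01✓ 00-11✓ 000-1✓ 001-1✓ 01-00✓ 01-01✓ 01-10✓ 010-0✓ 0100-✓ 011-0✓ 011-1✓ 0110-✓ 0111-✓ 1-100✓ 1-101✓ 1-111✓ 10-01✓ 10-11✓ 100-1✓ 101-0✓ 101-1✓ 1010-✓ 1011-✓ 111-1✓ 1110-✓
Round 2: --101✓ --111✓ -0-01✓ -0-11✓ -00-1✓ -01-1✓ -11-1✓ -110- 0--01 0-1-1✓ 00--1✓ 01--0 01-0- 011-- 1-1-1✓ 1-10- 10--1✓ 101--
Round 3: --1-1 -0--1
PIs = {--1-1, -0--1, -1010, -110-, 0--01, 01--0, 01-0-, 011--, 1-10-, 101--}
Coverage chart:
  m1: -0--1,0--01
  m3: -0--1 ←essential
  m5: --1-1,-0--1,0--01
  m7: --1-1,-0--1
  m8: 01--0,01-0-
  m9: 0--01,01-0-
  m10: -1010,01--0
  m13: --1-1,-110-,0--01,01-0-,011--
  m14: 01--0,011--
  m15: --1-1,011--
  m17: -0--1 ←essential
  m19: -0--1 ←essential
  m20: 1-10-,101--
  m21: --1-1,-0--1,1-10-,101--
  m22: 101-- ←essential
  m23: --1-1,-0--1,101--
  m26: -1010 ←essential
  m28: -110-,1-10-
  m29: --1-1,-110-,1-10-
  m31: --1-1 ←essential
Essential: --1-1, -0--1, -1010, 101--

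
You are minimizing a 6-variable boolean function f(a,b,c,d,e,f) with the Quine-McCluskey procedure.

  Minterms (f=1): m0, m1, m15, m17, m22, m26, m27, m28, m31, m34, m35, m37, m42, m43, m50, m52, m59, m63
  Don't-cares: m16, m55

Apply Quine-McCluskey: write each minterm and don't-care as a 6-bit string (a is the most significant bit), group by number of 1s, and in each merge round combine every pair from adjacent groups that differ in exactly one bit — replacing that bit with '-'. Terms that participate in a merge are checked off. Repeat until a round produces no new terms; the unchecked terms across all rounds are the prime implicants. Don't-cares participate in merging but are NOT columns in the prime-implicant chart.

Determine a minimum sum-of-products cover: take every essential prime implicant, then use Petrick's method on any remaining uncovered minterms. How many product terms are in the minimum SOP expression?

10

size-2^0 implicants → 000000(✓)  000001(✓)  001111(✓)  010000(✓)  010001(✓)  010110  011010(✓)  011011(✓)  011100  011111(✓)  100010(✓)  100011(✓)  100101  101010(✓)  101011(✓)  110010(✓)  110100  110111(✓)  111011(✓)  111111(✓)
size-2^1 implicants → -11011(✓)  -11111(✓)  0-0000(✓)  0-0001(✓)  0-1111  00000-(✓)  01000-(✓)  011-11(✓)  01101-  1-0010  1-1011  10-010(✓)  10-011(✓)  10001-(✓)  10101-(✓)  11-111  111-11(✓)
size-2^2 implicants → -11-11  0-000-  10-01-
Unchecked terms (primes): -11-11, 0-000-, 0-1111, 010110, 01101-, 011100, 1-0010, 1-1011, 10-01-, 100101, 11-111, 110100
Minterm coverage:
  m0 ⊆ 0-000- [E]
  m1 ⊆ 0-000- [E]
  m15 ⊆ 0-1111 [E]
  m17 ⊆ 0-000- [E]
  m22 ⊆ 010110 [E]
  m26 ⊆ 01101- [E]
  m27 ⊆ -11-11,01101-
  m28 ⊆ 011100 [E]
  m31 ⊆ -11-11,0-1111
  m34 ⊆ 1-0010,10-01-
  m35 ⊆ 10-01- [E]
  m37 ⊆ 100101 [E]
  m42 ⊆ 10-01- [E]
  m43 ⊆ 1-1011,10-01-
  m50 ⊆ 1-0010 [E]
  m52 ⊆ 110100 [E]
  m59 ⊆ -11-11,1-1011
  m63 ⊆ -11-11,11-111
E = {0-000-, 0-1111, 010110, 01101-, 011100, 1-0010, 10-01-, 100101, 110100}
Petrick residual → -11-11
Cover = bcef + a'c'd'e' + a'cdef + a'bc'def' + a'bcd'e + a'bcde'f' + ac'd'ef' + ab'd'e + ab'c'de'f + abc'de'f'  |cover|=10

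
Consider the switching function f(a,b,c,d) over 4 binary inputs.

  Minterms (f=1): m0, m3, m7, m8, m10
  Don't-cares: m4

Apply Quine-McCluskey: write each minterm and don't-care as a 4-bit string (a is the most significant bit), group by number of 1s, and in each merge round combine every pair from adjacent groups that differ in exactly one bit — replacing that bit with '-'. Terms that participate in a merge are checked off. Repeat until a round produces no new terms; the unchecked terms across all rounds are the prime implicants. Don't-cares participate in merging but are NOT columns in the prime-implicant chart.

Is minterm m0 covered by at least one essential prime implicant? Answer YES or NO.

NO

Round 0: 0000✓ 0011✓ 0100✓ 0111✓ 1000✓ 1010✓
Round 1: -000 0-00 0-11 10-0
PIs = {-000, 0-00, 0-11, 10-0}
Coverage chart:
  m0: -000,0-00
  m3: 0-11 ←essential
  m7: 0-11 ←essential
  m8: -000,10-0
  m10: 10-0 ←essential
Essential: 0-11, 10-0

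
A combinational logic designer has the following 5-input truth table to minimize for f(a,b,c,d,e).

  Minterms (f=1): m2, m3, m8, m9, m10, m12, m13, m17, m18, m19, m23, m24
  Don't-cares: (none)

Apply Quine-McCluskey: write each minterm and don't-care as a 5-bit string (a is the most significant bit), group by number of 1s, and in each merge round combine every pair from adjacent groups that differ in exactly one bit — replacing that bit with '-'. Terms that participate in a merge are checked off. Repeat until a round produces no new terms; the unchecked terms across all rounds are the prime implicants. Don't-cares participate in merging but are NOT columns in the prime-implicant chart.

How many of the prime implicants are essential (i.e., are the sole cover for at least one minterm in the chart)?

5

[col 0] 00010*, 00011*, 01000*, 01001*, 01010*, 01100*, 01101*, 10001*, 10010*, 10011*, 10111*, 11000*
[col 1] -0010*, -0011*, -1000, 0-010, 0001-*, 01-00*, 01-01*, 010-0, 0100-*, 0110-*, 10-11, 100-1, 1001-*
[col 2] -001-, 01-0-
Prime implicants: -001-, -1000, 0-010, 01-0-, 010-0, 10-11, 100-1
PI chart (minterm → PIs covering it):
  2 | -001-,0-010
  3 | -001-  (sole → essential)
  8 | -1000,01-0-,010-0
  9 | 01-0-  (sole → essential)
  10 | 0-010,010-0
  12 | 01-0-  (sole → essential)
  13 | 01-0-  (sole → essential)
  17 | 100-1  (sole → essential)
  18 | -001-  (sole → essential)
  19 | -001-,10-11,100-1
  23 | 10-11  (sole → essential)
  24 | -1000  (sole → essential)
Essential prime implicants: -001-, -1000, 01-0-, 10-11, 100-1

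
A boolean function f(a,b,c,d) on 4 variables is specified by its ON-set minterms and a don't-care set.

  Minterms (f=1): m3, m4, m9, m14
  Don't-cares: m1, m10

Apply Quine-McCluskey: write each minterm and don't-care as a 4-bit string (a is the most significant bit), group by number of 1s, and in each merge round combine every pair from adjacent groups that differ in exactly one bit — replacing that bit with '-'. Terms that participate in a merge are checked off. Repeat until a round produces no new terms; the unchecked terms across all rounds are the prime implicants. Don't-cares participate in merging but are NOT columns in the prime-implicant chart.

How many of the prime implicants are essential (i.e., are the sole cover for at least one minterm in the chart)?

Round 0: 0001✓ 0011✓ 0100 1001✓ 1010✓ 1110✓
Round 1: -001 00-1 1-10
PIs = {-001, 00-1, 0100, 1-10}
Coverage chart:
  m3: 00-1 ←essential
  m4: 0100 ←essential
  m9: -001 ←essential
  m14: 1-10 ←essential
Essential: -001, 00-1, 0100, 1-10

4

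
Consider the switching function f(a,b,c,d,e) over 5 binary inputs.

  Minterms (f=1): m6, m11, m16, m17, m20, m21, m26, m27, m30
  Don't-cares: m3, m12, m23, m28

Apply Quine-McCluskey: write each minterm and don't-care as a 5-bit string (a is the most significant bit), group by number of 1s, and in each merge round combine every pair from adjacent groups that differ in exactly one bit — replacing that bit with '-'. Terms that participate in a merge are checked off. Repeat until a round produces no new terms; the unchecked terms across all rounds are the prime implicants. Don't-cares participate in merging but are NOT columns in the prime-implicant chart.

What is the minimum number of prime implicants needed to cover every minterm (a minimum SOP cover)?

Round 0: 00011✓ 00110 01011✓ 01100✓ 10000✓ 10001✓ 10100✓ 10101✓ 10111✓ 11010✓ 11011✓ 11100✓ 11110✓
Round 1: -1011 -1100 0-011 1-100 10-00✓ 10-01✓ 1000-✓ 101-1 1010-✓ 11-10 1101- 111-0
Round 2: 10-0-
PIs = {-1011, -1100, 0-011, 00110, 1-100, 10-0-, 101-1, 11-10, 1101-, 111-0}
Coverage chart:
  m6: 00110 ←essential
  m11: -1011,0-011
  m16: 10-0- ←essential
  m17: 10-0- ←essential
  m20: 1-100,10-0-
  m21: 10-0-,101-1
  m26: 11-10,1101-
  m27: -1011,1101-
  m30: 11-10,111-0
Essential: 00110, 10-0-
Petrick residual → -1011, 11-10
Min cover (4 terms): bc'de + a'b'cde' + ab'd' + abde'

4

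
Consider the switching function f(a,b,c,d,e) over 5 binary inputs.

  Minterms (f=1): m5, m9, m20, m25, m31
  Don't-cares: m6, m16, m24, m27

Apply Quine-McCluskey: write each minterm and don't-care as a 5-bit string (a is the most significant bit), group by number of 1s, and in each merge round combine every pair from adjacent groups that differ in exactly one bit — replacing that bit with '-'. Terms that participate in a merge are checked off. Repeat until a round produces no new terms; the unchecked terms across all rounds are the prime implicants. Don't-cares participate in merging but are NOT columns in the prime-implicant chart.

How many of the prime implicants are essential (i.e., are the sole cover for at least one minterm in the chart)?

Round 0: 00101 00110 01001✓ 10000✓ 10100✓ 11000✓ 11001✓ 11011✓ 11111✓
Round 1: -1001 1-000 10-00 11-11 110-1 1100-
PIs = {-1001, 00101, 00110, 1-000, 10-00, 11-11, 110-1, 1100-}
Coverage chart:
  m5: 00101 ←essential
  m9: -1001 ←essential
  m20: 10-00 ←essential
  m25: -1001,110-1,1100-
  m31: 11-11 ←essential
Essential: -1001, 00101, 10-00, 11-11

4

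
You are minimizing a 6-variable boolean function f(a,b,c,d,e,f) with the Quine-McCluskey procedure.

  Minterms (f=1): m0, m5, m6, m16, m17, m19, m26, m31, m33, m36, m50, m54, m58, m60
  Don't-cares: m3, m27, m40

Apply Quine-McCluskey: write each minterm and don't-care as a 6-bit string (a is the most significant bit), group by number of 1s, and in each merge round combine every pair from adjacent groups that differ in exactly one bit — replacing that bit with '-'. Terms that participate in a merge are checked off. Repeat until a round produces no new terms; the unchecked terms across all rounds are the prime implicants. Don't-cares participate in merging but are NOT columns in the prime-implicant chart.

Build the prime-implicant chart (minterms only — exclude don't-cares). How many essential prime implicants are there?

8

[col 0] 000000*, 000011*, 000101, 000110, 010000*, 010001*, 010011*, 011010*, 011011*, 011111*, 100001, 100100, 101000, 110010*, 110110*, 111010*, 111100
[col 1] -11010, 0-0000, 0-0011, 01-011, 0100-1, 01000-, 011-11, 01101-, 11-010, 110-10
Prime implicants: -11010, 0-0000, 0-0011, 000101, 000110, 01-011, 0100-1, 01000-, 011-11, 01101-, 100001, 100100, 101000, 11-010, 110-10, 111100
PI chart (minterm → PIs covering it):
  0 | 0-0000  (sole → essential)
  5 | 000101  (sole → essential)
  6 | 000110  (sole → essential)
  16 | 0-0000,01000-
  17 | 0100-1,01000-
  19 | 0-0011,01-011,0100-1
  26 | -11010,01101-
  31 | 011-11  (sole → essential)
  33 | 100001  (sole → essential)
  36 | 100100  (sole → essential)
  50 | 11-010,110-10
  54 | 110-10  (sole → essential)
  58 | -11010,11-010
  60 | 111100  (sole → essential)
Essential prime implicants: 0-0000, 000101, 000110, 011-11, 100001, 100100, 110-10, 111100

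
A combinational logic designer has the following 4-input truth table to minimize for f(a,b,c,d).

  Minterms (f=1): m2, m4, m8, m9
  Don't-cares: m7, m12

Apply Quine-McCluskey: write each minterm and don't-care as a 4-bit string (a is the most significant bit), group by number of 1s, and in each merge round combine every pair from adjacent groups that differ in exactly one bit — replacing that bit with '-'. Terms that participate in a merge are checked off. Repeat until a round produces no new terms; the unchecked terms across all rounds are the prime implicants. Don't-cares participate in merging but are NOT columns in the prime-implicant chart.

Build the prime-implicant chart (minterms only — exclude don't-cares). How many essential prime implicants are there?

3

[col 0] 0010, 0100*, 0111, 1000*, 1001*, 1100*
[col 1] -100, 1-00, 100-
Prime implicants: -100, 0010, 0111, 1-00, 100-
PI chart (minterm → PIs covering it):
  2 | 0010  (sole → essential)
  4 | -100  (sole → essential)
  8 | 1-00,100-
  9 | 100-  (sole → essential)
Essential prime implicants: -100, 0010, 100-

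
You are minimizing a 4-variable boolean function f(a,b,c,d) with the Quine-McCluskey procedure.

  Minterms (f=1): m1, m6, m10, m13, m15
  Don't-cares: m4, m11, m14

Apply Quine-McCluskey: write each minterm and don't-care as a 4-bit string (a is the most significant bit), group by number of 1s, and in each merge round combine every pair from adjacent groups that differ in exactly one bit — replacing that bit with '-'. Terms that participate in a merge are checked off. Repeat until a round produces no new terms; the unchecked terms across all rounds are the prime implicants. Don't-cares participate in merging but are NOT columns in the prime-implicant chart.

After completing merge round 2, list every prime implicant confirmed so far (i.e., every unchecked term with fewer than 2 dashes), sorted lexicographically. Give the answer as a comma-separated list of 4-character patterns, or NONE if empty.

-110, 0001, 01-0, 11-1

Round 0: 0001 0100✓ 0110✓ 1010✓ 1011✓ 1101✓ 1110✓ 1111✓
Round 1: -110 01-0 1-10✓ 1-11✓ 101-✓ 11-1 111-✓
Round 2: 1-1-
PIs = {-110, 0001, 01-0, 1-1-, 11-1}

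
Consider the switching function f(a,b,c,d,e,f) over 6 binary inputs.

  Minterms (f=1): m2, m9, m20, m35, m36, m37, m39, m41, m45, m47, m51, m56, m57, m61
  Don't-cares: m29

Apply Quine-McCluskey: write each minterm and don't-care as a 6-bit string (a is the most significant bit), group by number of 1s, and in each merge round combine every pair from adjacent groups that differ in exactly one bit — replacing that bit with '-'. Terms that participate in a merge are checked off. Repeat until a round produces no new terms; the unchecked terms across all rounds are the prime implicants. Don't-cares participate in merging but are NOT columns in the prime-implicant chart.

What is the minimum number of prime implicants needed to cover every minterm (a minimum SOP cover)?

8

[col 0] 000010, 001001*, 010100, 011101*, 100011*, 100100*, 100101*, 100111*, 101001*, 101101*, 101111*, 110011*, 111000*, 111001*, 111101*
[col 1] -01001, -11101, 1-0011, 1-1001*, 1-1101*, 10-101*, 10-111*, 100-11, 1001-1*, 10010-, 101-01*, 1011-1*, 111-01*, 11100-
[col 2] 1-1-01, 10-1-1
Prime implicants: -01001, -11101, 000010, 010100, 1-0011, 1-1-01, 10-1-1, 100-11, 10010-, 11100-
PI chart (minterm → PIs covering it):
  2 | 000010  (sole → essential)
  9 | -01001  (sole → essential)
  20 | 010100  (sole → essential)
  35 | 1-0011,100-11
  36 | 10010-  (sole → essential)
  37 | 10-1-1,10010-
  39 | 10-1-1,100-11
  41 | -01001,1-1-01
  45 | 1-1-01,10-1-1
  47 | 10-1-1  (sole → essential)
  51 | 1-0011  (sole → essential)
  56 | 11100-  (sole → essential)
  57 | 1-1-01,11100-
  61 | -11101,1-1-01
Essential prime implicants: -01001, 000010, 010100, 1-0011, 10-1-1, 10010-, 11100-
Petrick residual → -11101
Minimum SOP uses 8 PIs: b'cd'e'f + bcde'f + a'b'c'd'ef' + a'bc'de'f' + ac'd'ef + ab'df + ab'c'de' + abcd'e'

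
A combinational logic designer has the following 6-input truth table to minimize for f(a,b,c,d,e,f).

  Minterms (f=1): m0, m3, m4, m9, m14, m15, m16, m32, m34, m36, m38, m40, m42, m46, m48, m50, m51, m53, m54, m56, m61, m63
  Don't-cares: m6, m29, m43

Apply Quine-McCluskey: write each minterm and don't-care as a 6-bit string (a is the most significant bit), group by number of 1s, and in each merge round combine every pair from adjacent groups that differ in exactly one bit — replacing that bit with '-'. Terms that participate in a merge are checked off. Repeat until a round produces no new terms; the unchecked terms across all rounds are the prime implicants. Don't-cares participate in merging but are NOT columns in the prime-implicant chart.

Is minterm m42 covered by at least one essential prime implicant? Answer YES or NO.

Round 0: 000000✓ 000011 000100✓ 000110✓ 001001 001110✓ 001111✓ 010000✓ 011101✓ 100000✓ 100010✓ 100100✓ 100110✓ 101000✓ 101010✓ 101011✓ 101110✓ 110000✓ 110010✓ 110011✓ 110101✓ 110110✓ 111000✓ 111101✓ 111111✓
Round 1: -00000✓ -00100✓ -00110✓ -01110✓ -10000✓ -11101 0-0000✓ 00-110✓ 000-00✓ 0001-0✓ 00111- 1-0000✓ 1-0010✓ 1-0110✓ 1-1000✓ 10-000✓ 10-010✓ 10-110✓ 100-00✓ 100-10✓ 1000-0✓ 1001-0✓ 101-10✓ 1010-0✓ 10101- 11-000✓ 11-101 110-10✓ 1100-0✓ 11001- 1111-1
Round 2: --0000 -0-110 -00-00 -001-0 1--000 1-0-10 1-00-0 10--10 10-0-0 100--0
PIs = {--0000, -0-110, -00-00, -001-0, -11101, 000011, 001001, 00111-, 1--000, 1-0-10, 1-00-0, 10--10, 10-0-0, 100--0, 10101-, 11-101, 11001-, 1111-1}
Coverage chart:
  m0: --0000,-00-00
  m3: 000011 ←essential
  m4: -00-00,-001-0
  m9: 001001 ←essential
  m14: -0-110,00111-
  m15: 00111- ←essential
  m16: --0000 ←essential
  m32: --0000,-00-00,1--000,1-00-0,10-0-0,100--0
  m34: 1-0-10,1-00-0,10--10,10-0-0,100--0
  m36: -00-00,-001-0,100--0
  m38: -0-110,-001-0,1-0-10,10--10,100--0
  m40: 1--000,10-0-0
  m42: 10--10,10-0-0,10101-
  m46: -0-110,10--10
  m48: --0000,1--000,1-00-0
  m50: 1-0-10,1-00-0,11001-
  m51: 11001- ←essential
  m53: 11-101 ←essential
  m54: 1-0-10 ←essential
  m56: 1--000 ←essential
  m61: -11101,11-101,1111-1
  m63: 1111-1 ←essential
Essential: --0000, 000011, 001001, 00111-, 1--000, 1-0-10, 11-101, 11001-, 1111-1

NO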